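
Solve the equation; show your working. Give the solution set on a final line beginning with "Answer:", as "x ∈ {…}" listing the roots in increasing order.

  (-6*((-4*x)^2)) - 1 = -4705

Step 1. [(-6*((-4*x)^2)) - 1 = -4705] the outer -1 inverts by adding 1 ⇒ sub: -6*((-4*x)^2) = -4704.
Step 2. [-6*((-4*x)^2) = -4704] leading coefficient -6: divide by -6, so div: (-4*x)^2 = 784.
Step 3. [(-4*x)^2 = 784] 784 ≥ 0, LHS is (·)² — take ±√. So sqrt: -4*x = 28 or -28.
Step 4. [-4*x = 28 or -28] leading coefficient -4: divide by -4 ⇒ div: x = -7 or 7.

Answer: x ∈ {-7, 7}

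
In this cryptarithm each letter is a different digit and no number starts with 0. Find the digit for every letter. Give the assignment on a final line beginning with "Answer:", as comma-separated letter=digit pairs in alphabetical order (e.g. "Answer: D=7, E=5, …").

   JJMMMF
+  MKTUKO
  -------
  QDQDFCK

Step 1. [col 1: F + O ≡ K (mod 10)] O=9 is one option consistent with column 1 (F + O ≡ K (mod 10), carry-in 0) — take it, so O=9.
Step 2. [Q] Q is the leading digit of a 7-digit sum of two 6-digit numbers; the final carry is exactly 1, so Q=1.
Step 3. [col 1: F + O ≡ K (mod 10)] several values work for K in column 1 (F + O ≡ K (mod 10), carry-in 0); try K=4, so K=4.
Step 4. [col 1: F + O ≡ K (mod 10)] from column 1 (O=9, K=4, carry-in 0, digits 1,4,9 already taken and all letters distinct): F must equal 5 ⇒ F=5.
Step 5. [col 2: M + K ≡ C (mod 10)] several values work for M in column 2 (M + K ≡ C (mod 10), carry-in 1); try M=3, so M=3.
Step 6. [col 2: M + K ≡ C (mod 10)] column 2: given M=3, K=4, carry-in 1, and digits 1,3,4,5,9 already taken and all letters distinct, M+K≡C (mod 10) forces C=8. So C=8.
Step 7. [col 3: M + U ≡ F (mod 10)] from column 3 (M=3, F=5, carry-in 0, digits 1,3,4,5,8,9 already taken and all letters distinct): U must equal 2. So U=2.
Step 8. [col 4: M + T ≡ D (mod 10)] column 4: given M=3, carry-in 0, and digits 1,2,3,4,5,8,9 already taken and all letters distinct, M+T≡D (mod 10) forces T=7, so T=7.
Step 9. [col 4: M + T ≡ D (mod 10)] from column 4 (M=3, T=7, carry-in 0, digits 1,2,3,4,5,7,8,9 already taken and all letters distinct): D must equal 0 ⇒ D=0.
Step 10. [col 5: J + K ≡ Q (mod 10)] from column 5 (K=4, Q=1, carry-in 1, digits 0,1,2,3,4,5,7,8,9 already taken and all letters distinct): J must equal 6 ⇒ J=6.

Answer: C=8, D=0, F=5, J=6, K=4, M=3, O=9, Q=1, T=7, U=2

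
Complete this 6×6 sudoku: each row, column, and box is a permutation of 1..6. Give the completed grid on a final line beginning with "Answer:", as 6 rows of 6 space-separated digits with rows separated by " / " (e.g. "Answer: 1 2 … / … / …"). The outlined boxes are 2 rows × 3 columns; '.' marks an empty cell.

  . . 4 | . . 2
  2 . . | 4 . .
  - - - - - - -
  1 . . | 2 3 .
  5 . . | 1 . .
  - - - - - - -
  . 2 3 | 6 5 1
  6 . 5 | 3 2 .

Step 1. [r3c3∈{6}] r3c3 has the single candidate 6. So r3c3=6.
Step 2. [r4c5∈{4,6}] in col 5, 4 fits only at r4c5, so r4c5=4.
Step 3. [r6c2∈{1,4}] across row 6, 1 lands solely at r6c2 ⇒ r6c2=1.
Step 4. [r2c6∈{3,5,6}] across col 6, 3 lands solely at r2c6. So r2c6=3.
Step 5. [r1c5∈{1,6}] row 1 places 1 nowhere but r1c5, so r1c5=1.
Step 6. [r1c2∈{3,5,6}] across row 1, 6 lands solely at r1c2. So r1c2=6.
Step 7. [r5c1∈{4}] r5c1 is down to just 4 ⇒ r5c1=4.
Step 8. [r4c2∈{3}] nothing but 3 survives at r4c2, so r4c2=3.
Step 9. [r4c6∈{6}] only 6 remains possible at r4c6 ⇒ r4c6=6.
Step 10. [r2c3∈{1}] r2c3 is down to just 1. So r2c3=1.
Step 11. [r6c6∈{4}] r6c6's peers cover all but 4. So r6c6=4.
Step 12. [r2c5∈{6}] nothing but 6 survives at r2c5. So r2c5=6.
Step 13. [r1c4∈{5}] nothing but 5 survives at r1c4, so r1c4=5.
Step 14. [r3c2∈{4}] only 4 remains possible at r3c2, so r3c2=4.
Step 15. [r1c1∈{3}] r1c1 is down to just 3 ⇒ r1c1=3.
Step 16. [r3c6∈{5}] r3c6's peers cover all but 5. So r3c6=5.
Step 17. [r4c3∈{2}] r4c3 has the single candidate 2, so r4c3=2.
Step 18. [r2c2∈{5}] r2c2 is down to just 5. So r2c2=5.

Answer: 3 6 4 5 1 2 / 2 5 1 4 6 3 / 1 4 6 2 3 5 / 5 3 2 1 4 6 / 4 2 3 6 5 1 / 6 1 5 3 2 4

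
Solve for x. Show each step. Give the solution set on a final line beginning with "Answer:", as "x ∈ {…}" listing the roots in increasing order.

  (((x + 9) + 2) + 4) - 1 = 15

Step 1. [(((x + 9) + 2) + 4) - 1 = 15] add 1: x sits inside (… - 1). So sub: ((x + 9) + 2) + 4 = 16.
Step 2. [((x + 9) + 2) + 4 = 16] peel the +4: subtract 4 from each side, so sub: (x + 9) + 2 = 12.
Step 3. [(x + 9) + 2 = 12] +2 is outermost — subtract 2 both sides. So sub: x + 9 = 10.
Step 4. [x + 9 = 10] the outer +9 inverts by subtracting 9. So sub: x = 1.

Answer: x ∈ {1}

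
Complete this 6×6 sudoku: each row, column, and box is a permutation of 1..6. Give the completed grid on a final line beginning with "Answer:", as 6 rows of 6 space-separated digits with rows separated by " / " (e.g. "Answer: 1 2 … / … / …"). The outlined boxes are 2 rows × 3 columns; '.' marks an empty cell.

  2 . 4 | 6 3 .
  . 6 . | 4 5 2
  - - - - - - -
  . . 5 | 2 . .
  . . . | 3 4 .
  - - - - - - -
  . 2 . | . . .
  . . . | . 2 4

Step 1. [r4c2∈{1}] only 1 remains possible at r4c2, so r4c2=1.
Step 2. [r5c1∈{1,3,4,5,6}] 4 has one home in row 5: r5c1. So r5c1=4.
Step 3. [r6c1∈{1,3,5,6}] r6c1 is the only open cell in col 1 admitting 5, so r6c1=5.
Step 4. [r5c6∈{1,3,5,6}] in col 6, 3 fits only at r5c6. So r5c6=3.
Step 5. [r6c3∈{1,3,6}] r6c3 is the only open cell in row 6 admitting 6 ⇒ r6c3=6.
Step 6. [r5c3∈{1}] r5c3's peers cover all but 1, so r5c3=1.
Step 7. [r3c5∈{1,6}] 1 has one home in col 5: r3c5, so r3c5=1.
Step 8. [r3c6∈{6}] only 6 remains possible at r3c6 ⇒ r3c6=6.
Step 9. [r3c1∈{3}] only 3 remains possible at r3c1. So r3c1=3.
Step 10. [r5c4∈{5}] r5c4 is down to just 5. So r5c4=5.
Step 11. [r3c2∈{4}] nothing but 4 survives at r3c2 ⇒ r3c2=4.
Step 12. [r5c5∈{6}] r5c5's peers cover all but 6. So r5c5=6.
Step 13. [r2c3∈{3}] r2c3 is down to just 3. So r2c3=3.
Step 14. [r4c1∈{6}] nothing but 6 survives at r4c1 ⇒ r4c1=6.
Step 15. [r4c6∈{5}] r4c6 has the single candidate 5 ⇒ r4c6=5.
Step 16. [r1c2∈{5}] only 5 remains possible at r1c2. So r1c2=5.
Step 17. [r1c6∈{1}] r1c6's peers cover all but 1. So r1c6=1.
Step 18. [r2c1∈{1}] r2c1's peers cover all but 1, so r2c1=1.
Step 19. [r6c2∈{3}] only 3 remains possible at r6c2, so r6c2=3.
Step 20. [r6c4∈{1}] only 1 remains possible at r6c4. So r6c4=1.
Step 21. [r4c3∈{2}] r4c3 has the single candidate 2, so r4c3=2.

Answer: 2 5 4 6 3 1 / 1 6 3 4 5 2 / 3 4 5 2 1 6 / 6 1 2 3 4 5 / 4 2 1 5 6 3 / 5 3 6 1 2 4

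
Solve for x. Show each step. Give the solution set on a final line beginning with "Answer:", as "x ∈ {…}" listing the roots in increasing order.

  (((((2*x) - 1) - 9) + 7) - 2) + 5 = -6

Step 1. [(((((2*x) - 1) - 9) + 7) - 2) + 5 = -6] 5 comes off first (subtract 5). So sub: ((((2*x) - 1) - 9) + 7) - 2 = -11.
Step 2. [((((2*x) - 1) - 9) + 7) - 2 = -11] -2 is outermost — add 2 both sides, so sub: (((2*x) - 1) - 9) + 7 = -9.
Step 3. [(((2*x) - 1) - 9) + 7 = -9] peel the +7: subtract 7 from each side, so sub: ((2*x) - 1) - 9 = -16.
Step 4. [((2*x) - 1) - 9 = -16] peel the -9: add 9 from each side ⇒ sub: (2*x) - 1 = -7.
Step 5. [(2*x) - 1 = -7] the outer -1 inverts by adding 1. So sub: 2*x = -6.
Step 6. [2*x = -6] LHS = 2·(…); ÷2 both sides. So div: x = -3.

Answer: x ∈ {-3}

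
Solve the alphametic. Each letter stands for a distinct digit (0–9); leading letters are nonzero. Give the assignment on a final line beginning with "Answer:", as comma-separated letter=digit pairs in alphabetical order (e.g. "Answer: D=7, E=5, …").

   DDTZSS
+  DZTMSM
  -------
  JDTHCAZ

Step 1. [J] the sum has 7 digits but both addends have 6; that extra leading digit J is the final carry, namely 1. So J=1.
Step 2. [col 1: S + M ≡ Z (mod 10)] column 1 (S + M ≡ Z (mod 10), carry-in 0) doesn't pin S yet; pick S=3 and continue, so S=3.
Step 3. [col 1: S + M ≡ Z (mod 10)] M=2 is one option consistent with column 1 (S + M ≡ Z (mod 10), carry-in 0) — take it ⇒ M=2.
Step 4. [col 1: S + M ≡ Z (mod 10)] from column 1 (S=3, M=2, carry-in 0, digits 1,2,3 already taken and all letters distinct): Z must equal 5, so Z=5.
Step 5. [col 2: S + S ≡ A (mod 10)] column 2 reads S+S+carry(0)=A with S=3; with digits 1,2,3,5 already taken and all letters distinct, the only value for A is 6. So A=6.
Step 6. [col 3: Z + M ≡ C (mod 10)] in column 3 we have Z+M≡C with carry-in 0; given Z=5, M=2 and digits 1,2,3,5,6 already taken and all letters distinct, that pins C to 7, so C=7.
Step 7. [col 4: T + T ≡ H (mod 10)] from column 4 (nothing yet, carry-in 0, digits 1,2,3,5,6,7 already taken and all letters distinct): H must equal 8, so H=8.
Step 8. [col 4: T + T ≡ H (mod 10)] no forcing yet in column 4 (carry-in 0); T=4 is free and consistent — try it, so T=4.
Step 9. [col 5: D + Z ≡ T (mod 10)] from column 5 (Z=5, T=4, carry-in 0, digits 1,2,3,4,5,6,7,8 already taken and all letters distinct): D must equal 9, so D=9.

Answer: A=6, C=7, D=9, H=8, J=1, M=2, S=3, T=4, Z=5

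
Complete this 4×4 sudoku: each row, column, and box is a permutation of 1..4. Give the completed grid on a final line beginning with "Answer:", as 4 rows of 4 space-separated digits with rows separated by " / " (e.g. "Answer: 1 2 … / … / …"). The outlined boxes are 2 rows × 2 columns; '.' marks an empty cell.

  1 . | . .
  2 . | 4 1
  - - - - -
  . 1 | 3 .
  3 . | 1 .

Step 1. [r3c4∈{2,4}] r3c4 is the only open cell in row 3 admitting 2, so r3c4=2.
Step 2. [r1c2∈{3,4}] 4 has one home in row 1: r1c2, so r1c2=4.
Step 3. [r2c2∈{3}] r2c2 has the single candidate 3 ⇒ r2c2=3.
Step 4. [r1c3∈{2}] only 2 remains possible at r1c3. So r1c3=2.
Step 5. [r4c2∈{2}] only 2 remains possible at r4c2. So r4c2=2.
Step 6. [r4c4∈{4}] only 4 remains possible at r4c4, so r4c4=4.
Step 7. [r1c4∈{3}] r1c4's peers cover all but 3 ⇒ r1c4=3.
Step 8. [r3c1∈{4}] nothing but 4 survives at r3c1, so r3c1=4.

Answer: 1 4 2 3 / 2 3 4 1 / 4 1 3 2 / 3 2 1 4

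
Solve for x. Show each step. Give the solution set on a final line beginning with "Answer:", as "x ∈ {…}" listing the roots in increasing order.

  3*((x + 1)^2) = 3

Step 1. [3*((x + 1)^2) = 3] divide by the outer 3 ⇒ div: (x + 1)^2 = 1.
Step 2. [(x + 1)^2 = 1] 1 ≥ 0, LHS is (·)² — take ±√ ⇒ sqrt: x + 1 = 1 or -1.
Step 3. [x + 1 = 1 or -1] subtract 1: x sits inside (… + 1). So sub: x = 0 or -2.

Answer: x ∈ {-2, 0}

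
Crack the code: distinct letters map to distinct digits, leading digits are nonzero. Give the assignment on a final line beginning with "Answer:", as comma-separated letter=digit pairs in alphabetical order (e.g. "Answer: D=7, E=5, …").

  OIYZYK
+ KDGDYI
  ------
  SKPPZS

Step 1. [col 1: K + I ≡ S (mod 10)] several values work for S in column 1 (K + I ≡ S (mod 10), carry-in 0); try S=8. So S=8.
Step 2. [col 1: K + I ≡ S (mod 10)] column 1 (K + I ≡ S (mod 10), carry-in 0) doesn't pin I yet; pick I=7 and continue ⇒ I=7.
Step 3. [col 1: K + I ≡ S (mod 10)] column 1 reads K+I+carry(0)=S with I=7, S=8; with digits 7,8 already taken and all letters distinct, the only value for K is 1 ⇒ K=1.
Step 4. [col 2: Y + Y ≡ Z (mod 10)] column 2 (Y + Y ≡ Z (mod 10), carry-in 0) doesn't pin Y yet; pick Y=5 and continue. So Y=5.
Step 5. [col 2: Y + Y ≡ Z (mod 10)] column 2: given Y=5, carry-in 0, and digits 1,5,7,8 already taken and all letters distinct, Y+Y≡Z (mod 10) forces Z=0, so Z=0.
Step 6. [col 3: Z + D ≡ P (mod 10)] P=4 is one option consistent with column 3 (Z + D ≡ P (mod 10), carry-in 1) — take it, so P=4.
Step 7. [col 3: Z + D ≡ P (mod 10)] column 3 reads Z+D+carry(1)=P with Z=0, P=4; with digits 0,1,4,5,7,8 already taken and all letters distinct, the only value for D is 3 ⇒ D=3.
Step 8. [col 4: Y + G ≡ P (mod 10)] column 4: given Y=5, P=4, carry-in 0, and digits 0,1,3,4,5,7,8 already taken and all letters distinct, Y+G≡P (mod 10) forces G=9 ⇒ G=9.
Step 9. [col 6: O + K ≡ S (mod 10)] column 6 reads O+K+carry(1)=S with K=1, S=8; with digits 0,1,3,4,5,7,8,9 already taken and all letters distinct, the only value for O is 6, so O=6.

Answer: D=3, G=9, I=7, K=1, O=6, P=4, S=8, Y=5, Z=0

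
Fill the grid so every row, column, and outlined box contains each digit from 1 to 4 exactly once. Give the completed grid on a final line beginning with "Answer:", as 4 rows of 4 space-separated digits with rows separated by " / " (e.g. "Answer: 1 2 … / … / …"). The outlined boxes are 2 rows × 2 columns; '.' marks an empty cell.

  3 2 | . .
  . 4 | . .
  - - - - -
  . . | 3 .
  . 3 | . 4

Step 1. [r2c1∈{1}] r2c1 has the single candidate 1. So r2c1=1.
Step 2. [r4c3∈{1,2}] 1 has one home in row 4: r4c3, so r4c3=1.
Step 3. [r3c4∈{2}] r3c4 is down to just 2, so r3c4=2.
Step 4. [r2c4∈{3}] r2c4 is down to just 3. So r2c4=3.
Step 5. [r1c4∈{1}] r1c4 has the single candidate 1 ⇒ r1c4=1.
Step 6. [r1c3∈{4}] only 4 remains possible at r1c3. So r1c3=4.
Step 7. [r2c3∈{2}] only 2 remains possible at r2c3 ⇒ r2c3=2.
Step 8. [r3c1∈{4}] only 4 remains possible at r3c1 ⇒ r3c1=4.
Step 9. [r4c1∈{2}] r4c1 has the single candidate 2, so r4c1=2.
Step 10. [r3c2∈{1}] r3c2 is down to just 1, so r3c2=1.

Answer: 3 2 4 1 / 1 4 2 3 / 4 1 3 2 / 2 3 1 4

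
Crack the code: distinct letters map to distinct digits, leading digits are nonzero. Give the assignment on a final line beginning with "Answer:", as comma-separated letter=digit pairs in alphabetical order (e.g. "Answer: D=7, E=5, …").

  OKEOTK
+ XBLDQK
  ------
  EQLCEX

Step 1. [col 1: K + K ≡ X (mod 10)] several values work for X in column 1 (K + K ≡ X (mod 10), carry-in 0); try X=2, so X=2.
Step 2. [col 1: K + K ≡ X (mod 10)] no forcing yet in column 1 (carry-in 0); K=1 is free and consistent — try it ⇒ K=1.
Step 3. [col 2: T + Q ≡ E (mod 10)] column 2 (T + Q ≡ E (mod 10), carry-in 0) doesn't pin E yet; pick E=9 and continue ⇒ E=9.
Step 4. [col 2: T + Q ≡ E (mod 10)] T=3 is one option consistent with column 2 (T + Q ≡ E (mod 10), carry-in 0) — take it ⇒ T=3.
Step 5. [col 2: T + Q ≡ E (mod 10)] column 2: given T=3, E=9, carry-in 0, and digits 1,2,3,9 already taken and all letters distinct, T+Q≡E (mod 10) forces Q=6 ⇒ Q=6.
Step 6. [col 3: O + D ≡ C (mod 10)] column 3 reads O+D+carry(0)=C with nothing yet; with digits 1,2,3,6,9 already taken and all letters distinct, the only value for C is 5, so C=5.
Step 7. [col 3: O + D ≡ C (mod 10)] column 3 (O + D ≡ C (mod 10), carry-in 0) doesn't pin D yet; pick D=8 and continue ⇒ D=8.
Step 8. [col 3: O + D ≡ C (mod 10)] column 3: given D=8, C=5, carry-in 0, and digits 1,2,3,5,6,8,9 already taken and all letters distinct, O+D≡C (mod 10) forces O=7. So O=7.
Step 9. [col 4: E + L ≡ L (mod 10)] several values work for L in column 4 (E + L ≡ L (mod 10), carry-in 1); try L=0 ⇒ L=0.
Step 10. [col 5: K + B ≡ Q (mod 10)] column 5 reads K+B+carry(1)=Q with K=1, Q=6; with digits 0,1,2,3,5,6,7,8,9 already taken and all letters distinct, the only value for B is 4, so B=4.

Answer: B=4, C=5, D=8, E=9, K=1, L=0, O=7, Q=6, T=3, X=2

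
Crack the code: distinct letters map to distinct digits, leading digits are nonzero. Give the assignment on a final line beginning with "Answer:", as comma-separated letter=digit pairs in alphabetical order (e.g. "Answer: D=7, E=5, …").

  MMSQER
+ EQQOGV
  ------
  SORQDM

Step 1. [col 1: R + V ≡ M (mod 10)] no forcing yet in column 1 (carry-in 0); V=4 is free and consistent — try it, so V=4.
Step 2. [col 1: R + V ≡ M (mod 10)] column 1 (R + V ≡ M (mod 10), carry-in 0) doesn't pin R yet; pick R=1 and continue. So R=1.
Step 3. [col 1: R + V ≡ M (mod 10)] from column 1 (R=1, V=4, carry-in 0, digits 1,4 already taken and all letters distinct): M must equal 5. So M=5.
Step 4. [col 2: E + G ≡ D (mod 10)] column 2 (E + G ≡ D (mod 10), carry-in 0) doesn't pin G yet; pick G=8 and continue, so G=8.
Step 5. [col 2: E + G ≡ D (mod 10)] E=2 is one option consistent with column 2 (E + G ≡ D (mod 10), carry-in 0) — take it. So E=2.
Step 6. [col 2: E + G ≡ D (mod 10)] in column 2 we have E+G≡D with carry-in 0; given E=2, G=8 and digits 1,2,4,5,8 already taken and all letters distinct, that pins D to 0, so D=0.
Step 7. [col 3: Q + O ≡ Q (mod 10)] column 3: given nothing yet, carry-in 1, and digits 0,1,2,4,5,8 already taken and all letters distinct, Q+O≡Q (mod 10) forces O=9. So O=9.
Step 8. [col 3: Q + O ≡ Q (mod 10)] no forcing yet in column 3 (carry-in 1); Q=3 is free and consistent — try it, so Q=3.
Step 9. [col 4: S + Q ≡ R (mod 10)] from column 4 (Q=3, R=1, carry-in 1, digits 0,1,2,3,4,5,8,9 already taken and all letters distinct): S must equal 7 ⇒ S=7.

Answer: D=0, E=2, G=8, M=5, O=9, Q=3, R=1, S=7, V=4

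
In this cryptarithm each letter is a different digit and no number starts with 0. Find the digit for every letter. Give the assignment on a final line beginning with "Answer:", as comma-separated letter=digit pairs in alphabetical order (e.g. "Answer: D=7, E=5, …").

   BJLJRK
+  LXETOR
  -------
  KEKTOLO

Step 1. [col 1: K + R ≡ O (mod 10)] R=3 is one option consistent with column 1 (K + R ≡ O (mod 10), carry-in 0) — take it ⇒ R=3.
Step 2. [col 1: K + R ≡ O (mod 10)] no forcing yet in column 1 (carry-in 0); K=1 is free and consistent — try it ⇒ K=1.
Step 3. [col 1: K + R ≡ O (mod 10)] column 1: given K=1, R=3, carry-in 0, and digits 1,3 already taken and all letters distinct, K+R≡O (mod 10) forces O=4, so O=4.
Step 4. [col 2: R + O ≡ L (mod 10)] column 2 reads R+O+carry(0)=L with R=3, O=4; with digits 1,3,4 already taken and all letters distinct, the only value for L is 7. So L=7.
Step 5. [col 3: J + T ≡ O (mod 10)] no forcing yet in column 3 (carry-in 0); J=6 is free and consistent — try it, so J=6.
Step 6. [col 3: J + T ≡ O (mod 10)] from column 3 (J=6, O=4, carry-in 0, digits 1,3,4,6,7 already taken and all letters distinct): T must equal 8 ⇒ T=8.
Step 7. [col 4: L + E ≡ T (mod 10)] column 4: given L=7, T=8, carry-in 1, and digits 1,3,4,6,7,8 already taken and all letters distinct, L+E≡T (mod 10) forces E=0. So E=0.
Step 8. [col 5: J + X ≡ K (mod 10)] from column 5 (J=6, K=1, carry-in 0, digits 0,1,3,4,6,7,8 already taken and all letters distinct): X must equal 5 ⇒ X=5.
Step 9. [col 6: B + L ≡ E (mod 10)] column 6: given L=7, E=0, carry-in 1, and digits 0,1,3,4,5,6,7,8 already taken and all letters distinct, B+L≡E (mod 10) forces B=2. So B=2.

Answer: B=2, E=0, J=6, K=1, L=7, O=4, R=3, T=8, X=5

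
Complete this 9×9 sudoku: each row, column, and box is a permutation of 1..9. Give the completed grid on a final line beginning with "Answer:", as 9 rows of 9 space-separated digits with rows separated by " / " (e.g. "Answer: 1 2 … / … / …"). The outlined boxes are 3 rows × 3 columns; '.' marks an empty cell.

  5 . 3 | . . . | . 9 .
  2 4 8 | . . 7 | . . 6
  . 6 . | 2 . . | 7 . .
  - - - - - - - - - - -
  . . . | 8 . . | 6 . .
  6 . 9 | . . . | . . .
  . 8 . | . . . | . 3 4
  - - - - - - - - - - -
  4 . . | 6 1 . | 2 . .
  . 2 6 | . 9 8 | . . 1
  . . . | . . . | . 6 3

Step 1. [r3c3∈{1}] r3c3's peers cover all but 1. So r3c3=1.
Step 2. [r2c4∈{1,3,5,9}] 9 has one home in row 2: r2c4. So r2c4=9.
Step 3. [r4c3∈{2,4,5,7}] in col 3, 4 fits only at r4c3, so r4c3=4.
Step 4. [r9c1∈{1,7,8,9}] col 1 places 8 nowhere but r9c1. So r9c1=8.
Step 5. [r9c2∈{1,5,7,9}] 1 has one home in row 9: r9c2 ⇒ r9c2=1.
Step 6. [r6c3∈{2,5,7}] in col 3, 2 fits only at r6c3 ⇒ r6c3=2.
Step 7. [r9c7∈{4,5,9}] across row 9, 9 lands solely at r9c7, so r9c7=9.
Step 8. [r6c6∈{1,5,6,9}] row 6 places 9 nowhere but r6c6, so r6c6=9.
Step 9. [r6c5∈{5,6,7}] in row 6, 6 fits only at r6c5. So r6c5=6.
Step 10. [r1c9∈{2,8}] 2 has one home in row 1: r1c9, so r1c9=2.
Step 11. [r7c2∈{3,5,7,9}] in row 7, 9 fits only at r7c2, so r7c2=9.
Step 12. [r7c6∈{3,5}] row 7 places 3 nowhere but r7c6 ⇒ r7c6=3.
Step 13. [r5c4∈{1,3,4,5,7}] across col 4, 3 lands solely at r5c4 ⇒ r5c4=3.
Step 14. [r3c5∈{3,4,5,8}] in row 3, 3 fits only at r3c5, so r3c5=3.
Step 15. [r2c5∈{5}] r2c5's peers cover all but 5 ⇒ r2c5=5.
Step 16. [r3c6∈{4}] r3c6 has the single candidate 4 ⇒ r3c6=4.
Step 17. [r2c8∈{1}] r2c8's peers cover all but 1, so r2c8=1.
Step 18. [r8c8∈{4,5,7}] col 8 places 4 nowhere but r8c8, so r8c8=4.
Step 19. [r8c7∈{5}] r8c7 has the single candidate 5, so r8c7=5.
Step 20. [r6c4∈{1,5,7}] across row 6, 5 lands solely at r6c4, so r6c4=5.
Step 21. [r6c1∈{1,7}] r6c1 is the only open cell in row 6 admitting 7 ⇒ r6c1=7.
Step 22. [r5c5∈{2,4,7}] in row 5, 4 fits only at r5c5. So r5c5=4.
Step 23. [r4c5∈{2,7}] 7 has one home in box 5: r4c5. So r4c5=7.
Step 24. [r5c2∈{5}] r5c2 has the single candidate 5. So r5c2=5.
Step 25. [r9c6∈{2,5}] across col 6, 5 lands solely at r9c6, so r9c6=5.
Step 26. [r4c1∈{1,3}] 1 has one home in col 1: r4c1. So r4c1=1.
Step 27. [r5c6∈{1,2}] 1 has one home in box 5: r5c6. So r5c6=1.
Step 28. [r5c7∈{8}] r5c7 is down to just 8, so r5c7=8.
Step 29. [r5c8∈{2,7}] row 5 places 2 nowhere but r5c8 ⇒ r5c8=2.
Step 30. [r7c8∈{7,8}] across col 8, 7 lands solely at r7c8 ⇒ r7c8=7.
Step 31. [r4c8∈{5}] r4c8's peers cover all but 5 ⇒ r4c8=5.
Step 32. [r9c4∈{4,7}] across row 9, 4 lands solely at r9c4. So r9c4=4.
Step 33. [r3c8∈{8}] nothing but 8 survives at r3c8, so r3c8=8.
Step 34. [r6c7∈{1}] r6c7 is down to just 1, so r6c7=1.
Step 35. [r1c2∈{7}] only 7 remains possible at r1c2, so r1c2=7.
Step 36. [r1c6∈{6}] r1c6's peers cover all but 6 ⇒ r1c6=6.
Step 37. [r7c9∈{8}] only 8 remains possible at r7c9 ⇒ r7c9=8.
Step 38. [r8c1∈{3}] only 3 remains possible at r8c1, so r8c1=3.
Step 39. [r9c5∈{2}] only 2 remains possible at r9c5 ⇒ r9c5=2.
Step 40. [r2c7∈{3}] only 3 remains possible at r2c7. So r2c7=3.
Step 41. [r3c9∈{5}] only 5 remains possible at r3c9, so r3c9=5.
Step 42. [r9c3∈{7}] only 7 remains possible at r9c3 ⇒ r9c3=7.
Step 43. [r7c3∈{5}] r7c3's peers cover all but 5, so r7c3=5.
Step 44. [r4c6∈{2}] r4c6 is down to just 2, so r4c6=2.
Step 45. [r1c4∈{1}] nothing but 1 survives at r1c4, so r1c4=1.
Step 46. [r5c9∈{7}] r5c9's peers cover all but 7. So r5c9=7.
Step 47. [r8c4∈{7}] r8c4 has the single candidate 7, so r8c4=7.
Step 48. [r1c5∈{8}] nothing but 8 survives at r1c5 ⇒ r1c5=8.
Step 49. [r4c9∈{9}] only 9 remains possible at r4c9 ⇒ r4c9=9.
Step 50. [r4c2∈{3}] only 3 remains possible at r4c2, so r4c2=3.
Step 51. [r3c1∈{9}] r3c1 has the single candidate 9, so r3c1=9.
Step 52. [r1c7∈{4}] r1c7 has the single candidate 4 ⇒ r1c7=4.

Answer: 5 7 3 1 8 6 4 9 2 / 2 4 8 9 5 7 3 1 6 / 9 6 1 2 3 4 7 8 5 / 1 3 4 8 7 2 6 5 9 / 6 5 9 3 4 1 8 2 7 / 7 8 2 5 6 9 1 3 4 / 4 9 5 6 1 3 2 7 8 / 3 2 6 7 9 8 5 4 1 / 8 1 7 4 2 5 9 6 3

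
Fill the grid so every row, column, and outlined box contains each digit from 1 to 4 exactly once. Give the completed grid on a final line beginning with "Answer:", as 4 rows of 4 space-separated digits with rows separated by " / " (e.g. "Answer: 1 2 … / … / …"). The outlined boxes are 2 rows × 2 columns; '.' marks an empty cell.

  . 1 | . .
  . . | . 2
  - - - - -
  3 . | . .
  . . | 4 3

Step 1. [r2c2∈{3,4}] r2c2 is the only open cell in col 2 admitting 3 ⇒ r2c2=3.
Step 2. [r4c2∈{2}] nothing but 2 survives at r4c2 ⇒ r4c2=2.
Step 3. [r2c3∈{1}] only 1 remains possible at r2c3, so r2c3=1.
Step 4. [r2c1∈{4}] r2c1's peers cover all but 4, so r2c1=4.
Step 5. [r4c1∈{1}] r4c1 has the single candidate 1, so r4c1=1.
Step 6. [r1c3∈{3}] r1c3 has the single candidate 3. So r1c3=3.
Step 7. [r3c2∈{4}] nothing but 4 survives at r3c2. So r3c2=4.
Step 8. [r1c4∈{4}] r1c4 has the single candidate 4, so r1c4=4.
Step 9. [r3c3∈{2}] r3c3's peers cover all but 2 ⇒ r3c3=2.
Step 10. [r1c1∈{2}] only 2 remains possible at r1c1. So r1c1=2.
Step 11. [r3c4∈{1}] only 1 remains possible at r3c4, so r3c4=1.

Answer: 2 1 3 4 / 4 3 1 2 / 3 4 2 1 / 1 2 4 3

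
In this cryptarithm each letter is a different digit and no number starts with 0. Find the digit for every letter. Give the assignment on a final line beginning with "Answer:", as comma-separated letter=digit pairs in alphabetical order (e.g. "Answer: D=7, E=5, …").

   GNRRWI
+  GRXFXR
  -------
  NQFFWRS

Step 1. [col 1: I + R ≡ S (mod 10)] several values work for R in column 1 (I + R ≡ S (mod 10), carry-in 0); try R=8, so R=8.
Step 2. [col 1: I + R ≡ S (mod 10)] column 1 (I + R ≡ S (mod 10), carry-in 0) doesn't pin S yet; pick S=3 and continue, so S=3.
Step 3. [N] the sum has 7 digits but both addends have 6; that extra leading digit N is the final carry, namely 1, so N=1.
Step 4. [col 1: I + R ≡ S (mod 10)] in column 1 we have I+R≡S with carry-in 0; given R=8, S=3 and digits 1,3,8 already taken and all letters distinct, that pins I to 5 ⇒ I=5.
Step 5. [col 2: W + X ≡ R (mod 10)] column 2 (W + X ≡ R (mod 10), carry-in 1) doesn't pin X yet; pick X=0 and continue. So X=0.
Step 6. [col 2: W + X ≡ R (mod 10)] in column 2 we have W+X≡R with carry-in 1; given X=0, R=8 and digits 0,1,3,5,8 already taken and all letters distinct, that pins W to 7, so W=7.
Step 7. [col 3: R + F ≡ W (mod 10)] column 3: given R=8, W=7, carry-in 0, and digits 0,1,3,5,7,8 already taken and all letters distinct, R+F≡W (mod 10) forces F=9. So F=9.
Step 8. [col 6: G + G ≡ Q (mod 10)] column 6 (G + G ≡ Q (mod 10), carry-in 0) doesn't pin G yet; pick G=6 and continue. So G=6.
Step 9. [col 6: G + G ≡ Q (mod 10)] from column 6 (G=6, carry-in 0, digits 0,1,3,5,6,7,8,9 already taken and all letters distinct): Q must equal 2. So Q=2.

Answer: F=9, G=6, I=5, N=1, Q=2, R=8, S=3, W=7, X=0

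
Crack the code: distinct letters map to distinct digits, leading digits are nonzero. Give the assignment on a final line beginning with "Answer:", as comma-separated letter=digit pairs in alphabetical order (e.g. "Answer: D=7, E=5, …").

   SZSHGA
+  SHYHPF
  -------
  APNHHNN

Step 1. [col 1: A + F ≡ N (mod 10)] several values work for A in column 1 (A + F ≡ N (mod 10), carry-in 0); try A=1. So A=1.
Step 2. [col 1: A + F ≡ N (mod 10)] several values work for F in column 1 (A + F ≡ N (mod 10), carry-in 0); try F=2, so F=2.
Step 3. [col 1: A + F ≡ N (mod 10)] in column 1 we have A+F≡N with carry-in 0; given A=1, F=2 and digits 1,2 already taken and all letters distinct, that pins N to 3. So N=3.
Step 4. [col 2: G + P ≡ N (mod 10)] column 2 (G + P ≡ N (mod 10), carry-in 0) doesn't pin P yet; pick P=7 and continue. So P=7.
Step 5. [col 2: G + P ≡ N (mod 10)] in column 2 we have G+P≡N with carry-in 0; given P=7, N=3 and digits 1,2,3,7 already taken and all letters distinct, that pins G to 6, so G=6.
Step 6. [col 3: H + H ≡ H (mod 10)] column 3 reads H+H+carry(1)=H with nothing yet; with digits 1,2,3,6,7 already taken and all letters distinct, the only value for H is 9, so H=9.
Step 7. [col 4: S + Y ≡ H (mod 10)] several values work for S in column 4 (S + Y ≡ H (mod 10), carry-in 1); try S=8. So S=8.
Step 8. [col 4: S + Y ≡ H (mod 10)] in column 4 we have S+Y≡H with carry-in 1; given S=8, H=9 and digits 1,2,3,6,7,8,9 already taken and all letters distinct, that pins Y to 0. So Y=0.
Step 9. [col 5: Z + H ≡ N (mod 10)] column 5 reads Z+H+carry(0)=N with H=9, N=3; with digits 0,1,2,3,6,7,8,9 already taken and all letters distinct, the only value for Z is 4. So Z=4.

Answer: A=1, F=2, G=6, H=9, N=3, P=7, S=8, Y=0, Z=4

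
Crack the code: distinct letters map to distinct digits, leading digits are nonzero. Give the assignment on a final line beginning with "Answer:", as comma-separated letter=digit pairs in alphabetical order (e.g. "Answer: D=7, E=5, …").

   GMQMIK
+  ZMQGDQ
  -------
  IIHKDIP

Step 1. [col 1: K + Q ≡ P (mod 10)] K=8 is one option consistent with column 1 (K + Q ≡ P (mod 10), carry-in 0) — take it, so K=8.
Step 2. [col 1: K + Q ≡ P (mod 10)] no forcing yet in column 1 (carry-in 0); P=2 is free and consistent — try it, so P=2.
Step 3. [col 1: K + Q ≡ P (mod 10)] in column 1 we have K+Q≡P with carry-in 0; given K=8, P=2 and digits 2,8 already taken and all letters distinct, that pins Q to 4, so Q=4.
Step 4. [col 2: I + D ≡ I (mod 10)] from column 2 (nothing yet, carry-in 1, digits 2,4,8 already taken and all letters distinct): D must equal 9. So D=9.
Step 5. [col 2: I + D ≡ I (mod 10)] I=1 is one option consistent with column 2 (I + D ≡ I (mod 10), carry-in 1) — take it. So I=1.
Step 6. [col 3: M + G ≡ D (mod 10)] M=5 is one option consistent with column 3 (M + G ≡ D (mod 10), carry-in 1) — take it. So M=5.
Step 7. [col 3: M + G ≡ D (mod 10)] from column 3 (M=5, D=9, carry-in 1, digits 1,2,4,5,8,9 already taken and all letters distinct): G must equal 3. So G=3.
Step 8. [col 5: M + M ≡ H (mod 10)] column 5: given M=5, carry-in 0, and digits 1,2,3,4,5,8,9 already taken and all letters distinct, M+M≡H (mod 10) forces H=0. So H=0.
Step 9. [col 6: G + Z ≡ I (mod 10)] column 6: given G=3, I=1, carry-in 1, and digits 0,1,2,3,4,5,8,9 already taken and all letters distinct, G+Z≡I (mod 10) forces Z=7 ⇒ Z=7.

Answer: D=9, G=3, H=0, I=1, K=8, M=5, P=2, Q=4, Z=7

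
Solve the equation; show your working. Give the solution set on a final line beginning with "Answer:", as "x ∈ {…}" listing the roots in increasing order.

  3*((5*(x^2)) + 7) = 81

Step 1. [3*((5*(x^2)) + 7) = 81] LHS = 3·(…); ÷3 both sides. So div: (5*(x^2)) + 7 = 27.
Step 2. [(5*(x^2)) + 7 = 27] 7 comes off first (subtract 7). So sub: 5*(x^2) = 20.
Step 3. [5*(x^2) = 20] 5·(inner) — divide through by 5. So div: x^2 = 4.
Step 4. [x^2 = 4] √ both sides: 4 ≥ 0 gives two branches. So sqrt: x = 2 or -2.

Answer: x ∈ {-2, 2}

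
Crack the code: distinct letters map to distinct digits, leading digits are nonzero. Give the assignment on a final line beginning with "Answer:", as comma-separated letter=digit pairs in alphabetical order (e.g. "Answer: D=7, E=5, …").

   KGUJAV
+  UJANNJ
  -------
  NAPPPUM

Step 1. [col 1: V + J ≡ M (mod 10)] M=6 is one option consistent with column 1 (V + J ≡ M (mod 10), carry-in 0) — take it. So M=6.
Step 2. [N] N is the leading digit of a 7-digit sum of two 6-digit numbers; the final carry is exactly 1, so N=1.
Step 3. [col 1: V + J ≡ M (mod 10)] no forcing yet in column 1 (carry-in 0); V=2 is free and consistent — try it, so V=2.
Step 4. [col 1: V + J ≡ M (mod 10)] column 1: given V=2, M=6, carry-in 0, and digits 1,2,6 already taken and all letters distinct, V+J≡M (mod 10) forces J=4. So J=4.
Step 5. [col 2: A + N ≡ U (mod 10)] A=7 is one option consistent with column 2 (A + N ≡ U (mod 10), carry-in 0) — take it. So A=7.
Step 6. [col 2: A + N ≡ U (mod 10)] column 2 reads A+N+carry(0)=U with A=7, N=1; with digits 1,2,4,6,7 already taken and all letters distinct, the only value for U is 8, so U=8.
Step 7. [col 3: J + N ≡ P (mod 10)] from column 3 (J=4, N=1, carry-in 0, digits 1,2,4,6,7,8 already taken and all letters distinct): P must equal 5, so P=5.
Step 8. [col 5: G + J ≡ P (mod 10)] in column 5 we have G+J≡P with carry-in 1; given J=4, P=5 and digits 1,2,4,5,6,7,8 already taken and all letters distinct, that pins G to 0. So G=0.
Step 9. [col 6: K + U ≡ A (mod 10)] in column 6 we have K+U≡A with carry-in 0; given U=8, A=7 and digits 0,1,2,4,5,6,7,8 already taken and all letters distinct, that pins K to 9, so K=9.

Answer: A=7, G=0, J=4, K=9, M=6, N=1, P=5, U=8, V=2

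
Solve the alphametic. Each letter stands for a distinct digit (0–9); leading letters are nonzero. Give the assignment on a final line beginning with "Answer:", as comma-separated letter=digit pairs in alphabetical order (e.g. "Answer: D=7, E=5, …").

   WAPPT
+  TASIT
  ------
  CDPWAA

Step 1. [col 1: T + T ≡ A (mod 10)] no forcing yet in column 1 (carry-in 0); A=4 is free and consistent — try it. So A=4.
Step 2. [col 1: T + T ≡ A (mod 10)] no forcing yet in column 1 (carry-in 0); T=7 is free and consistent — try it, so T=7.
Step 3. [C] the sum has 6 digits but both addends have 5; that extra leading digit C is the final carry, namely 1. So C=1.
Step 4. [col 2: P + I ≡ A (mod 10)] column 2 (P + I ≡ A (mod 10), carry-in 1) doesn't pin I yet; pick I=5 and continue, so I=5.
Step 5. [col 2: P + I ≡ A (mod 10)] from column 2 (I=5, A=4, carry-in 1, digits 1,4,5,7 already taken and all letters distinct): P must equal 8 ⇒ P=8.
Step 6. [col 3: P + S ≡ W (mod 10)] no forcing yet in column 3 (carry-in 1); W=9 is free and consistent — try it. So W=9.
Step 7. [col 3: P + S ≡ W (mod 10)] in column 3 we have P+S≡W with carry-in 1; given P=8, W=9 and digits 1,4,5,7,8,9 already taken and all letters distinct, that pins S to 0, so S=0.
Step 8. [col 5: W + T ≡ D (mod 10)] column 5: given W=9, T=7, carry-in 0, and digits 0,1,4,5,7,8,9 already taken and all letters distinct, W+T≡D (mod 10) forces D=6 ⇒ D=6.

Answer: A=4, C=1, D=6, I=5, P=8, S=0, T=7, W=9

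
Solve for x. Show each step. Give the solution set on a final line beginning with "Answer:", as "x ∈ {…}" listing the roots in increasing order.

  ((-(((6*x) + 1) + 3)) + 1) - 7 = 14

Step 1. [((-(((6*x) + 1) + 3)) + 1) - 7 = 14] the outer -7 inverts by adding 7. So sub: (-(((6*x) + 1) + 3)) + 1 = 21.
Step 2. [(-(((6*x) + 1) + 3)) + 1 = 21] subtract 1: x sits inside (… + 1), so sub: -(((6*x) + 1) + 3) = 20.
Step 3. [-(((6*x) + 1) + 3) = 20] flip signs both sides ⇒ neg: ((6*x) + 1) + 3 = -20.
Step 4. [((6*x) + 1) + 3 = -20] 3 comes off first (subtract 3). So sub: (6*x) + 1 = -23.
Step 5. [(6*x) + 1 = -23] subtract 1: x sits inside (… + 1). So sub: 6*x = -24.
Step 6. [6*x = -24] divide by the outer 6, so div: x = -4.

Answer: x ∈ {-4}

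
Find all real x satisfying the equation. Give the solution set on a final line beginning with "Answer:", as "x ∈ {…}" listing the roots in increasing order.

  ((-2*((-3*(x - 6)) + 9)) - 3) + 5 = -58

Step 1. [((-2*((-3*(x - 6)) + 9)) - 3) + 5 = -58] peel the +5: subtract 5 from each side, so sub: (-2*((-3*(x - 6)) + 9)) - 3 = -63.
Step 2. [(-2*((-3*(x - 6)) + 9)) - 3 = -63] 3 comes off first (add 3) ⇒ sub: -2*((-3*(x - 6)) + 9) = -60.
Step 3. [-2*((-3*(x - 6)) + 9) = -60] divide by the outer -2 ⇒ div: (-3*(x - 6)) + 9 = 30.
Step 4. [(-3*(x - 6)) + 9 = 30] subtract 9: x sits inside (… + 9) ⇒ sub: -3*(x - 6) = 21.
Step 5. [-3*(x - 6) = 21] leading coefficient -3: divide by -3. So div: x - 6 = -7.
Step 6. [x - 6 = -7] peel the -6: add 6 from each side. So sub: x = -1.

Answer: x ∈ {-1}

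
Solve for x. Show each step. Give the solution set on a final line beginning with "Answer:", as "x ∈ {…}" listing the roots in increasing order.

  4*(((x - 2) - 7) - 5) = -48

Step 1. [4*(((x - 2) - 7) - 5) = -48] 4·(inner) — divide through by 4 ⇒ div: ((x - 2) - 7) - 5 = -12.
Step 2. [((x - 2) - 7) - 5 = -12] the outer -5 inverts by adding 5 ⇒ sub: (x - 2) - 7 = -7.
Step 3. [(x - 2) - 7 = -7] add 7: x sits inside (… - 7), so sub: x - 2 = 0.
Step 4. [x - 2 = 0] 2 comes off first (add 2), so sub: x = 2.

Answer: x ∈ {2}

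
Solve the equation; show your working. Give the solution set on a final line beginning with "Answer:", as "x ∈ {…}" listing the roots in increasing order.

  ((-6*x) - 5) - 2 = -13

Step 1. [((-6*x) - 5) - 2 = -13] add 2: x sits inside (… - 2). So sub: (-6*x) - 5 = -11.
Step 2. [(-6*x) - 5 = -11] peel the -5: add 5 from each side. So sub: -6*x = -6.
Step 3. [-6*x = -6] leading coefficient -6: divide by -6. So div: x = 1.

Answer: x ∈ {1}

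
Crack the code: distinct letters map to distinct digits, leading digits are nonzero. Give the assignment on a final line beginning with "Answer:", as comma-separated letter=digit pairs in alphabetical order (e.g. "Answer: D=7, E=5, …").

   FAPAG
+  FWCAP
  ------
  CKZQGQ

Step 1. [col 1: G + P ≡ Q (mod 10)] several values work for P in column 1 (G + P ≡ Q (mod 10), carry-in 0); try P=3 ⇒ P=3.
Step 2. [C] C is the leading digit of a 6-digit sum of two 5-digit numbers; the final carry is exactly 1. So C=1.
Step 3. [col 1: G + P ≡ Q (mod 10)] Q=5 is one option consistent with column 1 (G + P ≡ Q (mod 10), carry-in 0) — take it ⇒ Q=5.
Step 4. [col 1: G + P ≡ Q (mod 10)] from column 1 (P=3, Q=5, carry-in 0, digits 1,3,5 already taken and all letters distinct): G must equal 2 ⇒ G=2.
Step 5. [col 2: A + A ≡ G (mod 10)] from column 2 (G=2, carry-in 0, digits 1,2,3,5 already taken and all letters distinct): A must equal 6 ⇒ A=6.
Step 6. [col 4: A + W ≡ Z (mod 10)] column 4 (A + W ≡ Z (mod 10), carry-in 0) doesn't pin W yet; pick W=4 and continue, so W=4.
Step 7. [col 4: A + W ≡ Z (mod 10)] column 4 reads A+W+carry(0)=Z with A=6, W=4; with digits 1,2,3,4,5,6 already taken and all letters distinct, the only value for Z is 0. So Z=0.
Step 8. [col 5: F + F ≡ K (mod 10)] column 5 reads F+F+carry(1)=K with nothing yet; with digits 0,1,2,3,4,5,6 already taken and all letters distinct, the only value for F is 8. So F=8.
Step 9. [col 5: F + F ≡ K (mod 10)] from column 5 (F=8, carry-in 1, digits 0,1,2,3,4,5,6,8 already taken and all letters distinct): K must equal 7, so K=7.

Answer: A=6, C=1, F=8, G=2, K=7, P=3, Q=5, W=4, Z=0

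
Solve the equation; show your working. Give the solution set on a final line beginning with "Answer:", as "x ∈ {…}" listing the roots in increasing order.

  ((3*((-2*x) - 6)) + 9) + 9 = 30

Step 1. [((3*((-2*x) - 6)) + 9) + 9 = 30] 9 comes off first (subtract 9). So sub: (3*((-2*x) - 6)) + 9 = 21.
Step 2. [(3*((-2*x) - 6)) + 9 = 21] common factor 3 (LHS and 21) — divide through, so factor: ((-2*x) - 6) + 3 = 7.
Step 3. [((-2*x) - 6) + 3 = 7] +3 is outermost — subtract 3 both sides, so sub: (-2*x) - 6 = 4.
Step 4. [(-2*x) - 6 = 4] common factor -2 (LHS and 4) — divide through ⇒ factor: x + 3 = -2.
Step 5. [x + 3 = -2] peel the +3: subtract 3 from each side ⇒ sub: x = -5.

Answer: x ∈ {-5}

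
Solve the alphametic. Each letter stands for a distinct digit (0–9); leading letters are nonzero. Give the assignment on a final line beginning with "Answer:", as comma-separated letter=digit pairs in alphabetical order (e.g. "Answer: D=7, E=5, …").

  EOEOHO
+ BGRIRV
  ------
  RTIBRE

Step 1. [col 1: O + V ≡ E (mod 10)] E=7 is one option consistent with column 1 (O + V ≡ E (mod 10), carry-in 0) — take it. So E=7.
Step 2. [col 1: O + V ≡ E (mod 10)] column 1 (O + V ≡ E (mod 10), carry-in 0) doesn't pin V yet; pick V=2 and continue. So V=2.
Step 3. [col 1: O + V ≡ E (mod 10)] from column 1 (V=2, E=7, carry-in 0, digits 2,7 already taken and all letters distinct): O must equal 5 ⇒ O=5.
Step 4. [col 2: H + R ≡ R (mod 10)] in column 2 we have H+R≡R with carry-in 0; given nothing yet and digits 2,5,7 already taken and all letters distinct, that pins H to 0 ⇒ H=0.
Step 5. [col 2: H + R ≡ R (mod 10)] no forcing yet in column 2 (carry-in 0); R=8 is free and consistent — try it. So R=8.
Step 6. [col 3: O + I ≡ B (mod 10)] no forcing yet in column 3 (carry-in 0); I=6 is free and consistent — try it ⇒ I=6.
Step 7. [col 3: O + I ≡ B (mod 10)] column 3: given O=5, I=6, carry-in 0, and digits 0,2,5,6,7,8 already taken and all letters distinct, O+I≡B (mod 10) forces B=1, so B=1.
Step 8. [col 5: O + G ≡ T (mod 10)] in column 5 we have O+G≡T with carry-in 1; given O=5 and digits 0,1,2,5,6,7,8 already taken and all letters distinct, that pins T to 9, so T=9.
Step 9. [col 5: O + G ≡ T (mod 10)] column 5 reads O+G+carry(1)=T with O=5, T=9; with digits 0,1,2,5,6,7,8,9 already taken and all letters distinct, the only value for G is 3 ⇒ G=3.

Answer: B=1, E=7, G=3, H=0, I=6, O=5, R=8, T=9, V=2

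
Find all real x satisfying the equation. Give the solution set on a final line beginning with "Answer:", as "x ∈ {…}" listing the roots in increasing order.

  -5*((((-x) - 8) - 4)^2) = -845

Step 1. [-5*((((-x) - 8) - 4)^2) = -845] leading coefficient -5: divide by -5, so div: (((-x) - 8) - 4)^2 = 169.
Step 2. [(((-x) - 8) - 4)^2 = 169] √ both sides: 169 ≥ 0 gives two branches, so sqrt: ((-x) - 8) - 4 = 13 or -13.
Step 3. [((-x) - 8) - 4 = 13 or -13] 4 comes off first (add 4). So sub: (-x) - 8 = 17 or -9.
Step 4. [(-x) - 8 = 17 or -9] add 8: x sits inside (… - 8) ⇒ sub: -x = 25 or -1.
Step 5. [-x = 25 or -1] LHS negated; negate both sides ⇒ neg: x = -25 or 1.

Answer: x ∈ {-25, 1}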